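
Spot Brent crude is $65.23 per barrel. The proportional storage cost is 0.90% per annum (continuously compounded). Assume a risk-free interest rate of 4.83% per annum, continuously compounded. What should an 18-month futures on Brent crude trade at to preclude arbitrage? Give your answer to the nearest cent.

Net carry = r + u − y = 0.0483 + 0.0090 − 0.0000 = 0.0573
F = S·e^((r+u−y)T) = 65.23 · e^(0.0573 × 18/12) = 65.23 · e^0.085950
= 65.23 × 1.089752 = $71.08 per barrel

$71.08 per barrel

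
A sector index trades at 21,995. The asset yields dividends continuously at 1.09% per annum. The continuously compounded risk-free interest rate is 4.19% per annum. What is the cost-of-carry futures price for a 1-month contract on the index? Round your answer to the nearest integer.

F = S·e^((r − q)T) = 21995 · e^((0.0419 − 0.0109) × 1/12)
= 21995 · e^0.002583 = 21995 × 1.002586
F = 22,052

22,052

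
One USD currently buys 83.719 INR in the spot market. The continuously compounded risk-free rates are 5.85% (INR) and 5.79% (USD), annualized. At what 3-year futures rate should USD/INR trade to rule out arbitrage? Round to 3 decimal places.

83.870

F = S·e^((r_INR − r_USD)T) = 83.719 · e^((0.0585 − 0.0579) × 3)
= 83.719 · e^0.001800 = 83.719 × 1.001802
F = 83.870 INR per USD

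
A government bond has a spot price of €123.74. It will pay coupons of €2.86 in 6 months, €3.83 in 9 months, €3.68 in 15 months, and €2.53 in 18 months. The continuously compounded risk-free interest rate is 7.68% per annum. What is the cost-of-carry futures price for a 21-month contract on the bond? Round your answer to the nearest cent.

PV(coupons) I = 2.86·e^(−0.0768·6/12) + 3.83·e^(−0.0768·9/12) + 3.68·e^(−0.0768·15/12) + 2.53·e^(−0.0768·18/12)
I = 2.7523 + 3.6156 + 3.3431 + 2.2547 = 11.9657
F = (S − I)·e^(rT) = (123.74 − 11.9657) · e^(0.0768·21/12)
= 111.7743 · e^0.134400 = 111.7743 × 1.143850 = €127.85

€127.85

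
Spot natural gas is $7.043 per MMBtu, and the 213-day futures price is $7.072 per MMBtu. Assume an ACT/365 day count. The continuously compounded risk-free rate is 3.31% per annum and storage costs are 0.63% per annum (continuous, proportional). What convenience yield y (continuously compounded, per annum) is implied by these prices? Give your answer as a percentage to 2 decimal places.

3.24%

F = S·e^((r+u−y)T) ⇒ (r+u−y) = ln(F/S)/T
ln(7.072/7.043) = 0.004109; /T ⇒ 0.007041
y = r + u − ln(F/S)/T = 0.0331 + 0.0063 − 0.007041 = 0.032359
y = 3.24%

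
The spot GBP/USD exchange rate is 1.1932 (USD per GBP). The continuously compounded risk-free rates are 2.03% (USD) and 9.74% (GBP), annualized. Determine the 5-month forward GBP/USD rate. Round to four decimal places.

F = S·e^((r_USD − r_GBP)T) = 1.1932 · e^((0.0203 − 0.0974) × 5/12)
= 1.1932 · e^-0.032125 = 1.1932 × 0.968386
F = 1.1555 USD per GBP

1.1555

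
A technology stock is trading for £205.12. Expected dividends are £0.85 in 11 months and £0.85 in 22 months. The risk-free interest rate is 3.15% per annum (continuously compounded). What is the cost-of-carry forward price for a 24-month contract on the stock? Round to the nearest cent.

£216.72

PV(dividends) I = 0.85·e^(−0.0315·11/12) + 0.85·e^(−0.0315·22/12)
I = 0.8258 + 0.8023 = 1.6281
F = (S − I)·e^(rT) = (205.12 − 1.6281) · e^(0.0315·24/12)
= 203.4919 · e^0.063000 = 203.4919 × 1.065027 = £216.72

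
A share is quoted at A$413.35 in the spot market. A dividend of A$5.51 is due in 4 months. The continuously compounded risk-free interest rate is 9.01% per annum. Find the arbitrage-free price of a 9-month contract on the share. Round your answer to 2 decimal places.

PV(dividends) I = 5.51·e^(−0.0901·4/12)
I = 5.3470
F = (S − I)·e^(rT) = (413.35 − 5.3470) · e^(0.0901·9/12)
= 408.0030 · e^0.067575 = 408.0030 × 1.069910 = A$436.53

A$436.53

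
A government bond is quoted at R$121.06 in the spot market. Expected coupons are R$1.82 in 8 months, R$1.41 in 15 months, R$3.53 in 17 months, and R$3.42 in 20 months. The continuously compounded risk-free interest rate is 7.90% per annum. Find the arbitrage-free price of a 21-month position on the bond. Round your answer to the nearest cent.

R$128.49

PV(coupons) I = 1.82·e^(−0.0790·8/12) + 1.41·e^(−0.0790·15/12) + 3.53·e^(−0.0790·17/12) + 3.42·e^(−0.0790·20/12)
I = 1.7266 + 1.2774 + 3.1562 + 2.9981 = 9.1583
F = (S − I)·e^(rT) = (121.06 − 9.1583) · e^(0.0790·21/12)
= 111.9017 · e^0.138250 = 111.9017 × 1.148263 = R$128.49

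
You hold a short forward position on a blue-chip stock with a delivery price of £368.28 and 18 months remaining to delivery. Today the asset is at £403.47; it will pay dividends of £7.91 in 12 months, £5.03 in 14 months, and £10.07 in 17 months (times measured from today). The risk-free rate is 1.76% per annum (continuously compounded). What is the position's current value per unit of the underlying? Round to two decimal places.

PV(remaining dividends) I = 7.91·e^(−0.0176·12/12) + 5.03·e^(−0.0176·14/12) + 10.07·e^(−0.0176·17/12) = 22.5218
Current forward F = (S − I)·e^(rT) = (403.47 − 22.5218)·e^(0.0176·18/12) = 380.9482 × 1.026752 = 391.1393
Value (long) = (F − K)·e^(−rT) = (391.1393 − 368.28) × 0.973945 = 22.2637
Short position value = −(long value) = -£22.26

-£22.26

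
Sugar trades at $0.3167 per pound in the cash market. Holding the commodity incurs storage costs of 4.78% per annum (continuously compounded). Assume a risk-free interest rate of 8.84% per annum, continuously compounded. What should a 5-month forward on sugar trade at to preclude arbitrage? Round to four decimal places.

Net carry = r + u − y = 0.0884 + 0.0478 − 0.0000 = 0.1362
F = S·e^((r+u−y)T) = 0.3167 · e^(0.1362 × 5/12) = 0.3167 · e^0.056750
= 0.3167 × 1.058391 = $0.3352 per pound

$0.3352 per pound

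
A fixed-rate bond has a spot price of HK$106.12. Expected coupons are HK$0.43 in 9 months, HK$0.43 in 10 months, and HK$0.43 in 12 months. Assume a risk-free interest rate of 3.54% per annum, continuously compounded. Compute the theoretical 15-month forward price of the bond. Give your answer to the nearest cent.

HK$109.61

PV(coupons) I = 0.43·e^(−0.0354·9/12) + 0.43·e^(−0.0354·10/12) + 0.43·e^(−0.0354·12/12)
I = 0.4187 + 0.4175 + 0.4150 = 1.2512
F = (S − I)·e^(rT) = (106.12 − 1.2512) · e^(0.0354·15/12)
= 104.8688 · e^0.044250 = 104.8688 × 1.045244 = HK$109.61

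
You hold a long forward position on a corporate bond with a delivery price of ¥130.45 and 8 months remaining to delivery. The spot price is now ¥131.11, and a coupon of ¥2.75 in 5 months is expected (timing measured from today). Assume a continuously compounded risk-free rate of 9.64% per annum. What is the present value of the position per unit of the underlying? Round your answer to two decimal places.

PV(remaining coupons) I = 2.75·e^(−0.0964·5/12) = 2.6417
Current forward F = (S − I)·e^(rT) = (131.11 − 2.6417)·e^(0.0964·8/12) = 128.4683 × 1.066377 = 136.9956
Value (long) = (F − K)·e^(−rT) = (136.9956 − 130.45) × 0.937755 = 6.1382
Value = ¥6.14

¥6.14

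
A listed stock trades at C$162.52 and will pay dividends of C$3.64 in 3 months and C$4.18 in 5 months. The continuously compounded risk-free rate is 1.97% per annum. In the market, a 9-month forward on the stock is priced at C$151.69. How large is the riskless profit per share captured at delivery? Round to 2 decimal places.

PV(dividends) I = 3.64·e^(−0.0197·3/12) + 4.18·e^(−0.0197·5/12) = 7.7679
Fair forward F* = (S − I)·e^(rT) = (162.52 − 7.7679)·e^0.014775 = 154.7521 × 1.014885 = 157.0556
Market C$151.69 < fair 157.0556: forward underpriced → reverse cash-and-carry (short the stock, invest proceeds at r, pay the dividends, go long the forward).
Profit at T = |F_mkt − F*| = |151.69 − 157.0556| = C$5.37 per share

C$5.37 per share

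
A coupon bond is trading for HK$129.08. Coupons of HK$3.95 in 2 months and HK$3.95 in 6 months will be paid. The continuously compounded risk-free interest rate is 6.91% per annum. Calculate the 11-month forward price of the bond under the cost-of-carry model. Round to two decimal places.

HK$129.30

PV(coupons) I = 3.95·e^(−0.0691·2/12) + 3.95·e^(−0.0691·6/12)
I = 3.9048 + 3.8159 = 7.7207
F = (S − I)·e^(rT) = (129.08 − 7.7207) · e^(0.0691·11/12)
= 121.3593 · e^0.063342 = 121.3593 × 1.065391 = HK$129.30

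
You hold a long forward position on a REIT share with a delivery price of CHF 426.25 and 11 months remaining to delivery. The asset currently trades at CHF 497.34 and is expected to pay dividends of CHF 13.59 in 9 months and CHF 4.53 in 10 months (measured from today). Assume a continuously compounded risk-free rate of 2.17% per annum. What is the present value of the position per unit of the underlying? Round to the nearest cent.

CHF 61.67

PV(remaining dividends) I = 13.59·e^(−0.0217·9/12) + 4.53·e^(−0.0217·10/12) = 17.8194
Current forward F = (S − I)·e^(rT) = (497.34 − 17.8194)·e^(0.0217·11/12) = 479.5206 × 1.020091 = 489.1546
Value (long) = (F − K)·e^(−rT) = (489.1546 − 426.25) × 0.980305 = 61.6657
Value = CHF 61.67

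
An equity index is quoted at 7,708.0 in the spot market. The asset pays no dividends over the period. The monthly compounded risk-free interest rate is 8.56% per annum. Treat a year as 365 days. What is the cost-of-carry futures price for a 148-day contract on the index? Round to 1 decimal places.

7,979.3

F = S · (1+r/12)^(12T)
= 7708.0 × 1.035191
F = 7,979.3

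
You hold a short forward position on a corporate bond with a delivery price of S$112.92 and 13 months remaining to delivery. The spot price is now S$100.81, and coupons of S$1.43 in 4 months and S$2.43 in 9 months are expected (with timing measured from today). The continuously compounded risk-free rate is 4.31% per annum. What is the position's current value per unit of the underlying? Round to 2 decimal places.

PV(remaining coupons) I = 1.43·e^(−0.0431·4/12) + 2.43·e^(−0.0431·9/12) = 3.7623
Current forward F = (S − I)·e^(rT) = (100.81 − 3.7623)·e^(0.0431·13/12) = 97.0477 × 1.047799 = 101.6865
Value (long) = (F − K)·e^(−rT) = (101.6865 − 112.92) × 0.954382 = -10.7211
Short position value = −(long value) = S$10.72

S$10.72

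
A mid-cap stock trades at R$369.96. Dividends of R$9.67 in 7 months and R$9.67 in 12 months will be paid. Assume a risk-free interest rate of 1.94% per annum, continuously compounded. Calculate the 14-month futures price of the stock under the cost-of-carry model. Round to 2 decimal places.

PV(dividends) I = 9.67·e^(−0.0194·7/12) + 9.67·e^(−0.0194·12/12)
I = 9.5612 + 9.4842 = 19.0454
F = (S − I)·e^(rT) = (369.96 − 19.0454) · e^(0.0194·14/12)
= 350.9146 · e^0.022633 = 350.9146 × 1.022891 = R$358.95

R$358.95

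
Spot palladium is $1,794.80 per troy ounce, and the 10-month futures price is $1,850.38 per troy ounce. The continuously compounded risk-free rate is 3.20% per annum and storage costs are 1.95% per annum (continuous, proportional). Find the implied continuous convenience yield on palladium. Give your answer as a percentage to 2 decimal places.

F = S·e^((r+u−y)T) ⇒ (r+u−y) = ln(F/S)/T
ln(1850.38/1794.80) = 0.030497; /T ⇒ 0.036596
y = r + u − ln(F/S)/T = 0.0320 + 0.0195 − 0.036596 = 0.014904
y = 1.49%

1.49%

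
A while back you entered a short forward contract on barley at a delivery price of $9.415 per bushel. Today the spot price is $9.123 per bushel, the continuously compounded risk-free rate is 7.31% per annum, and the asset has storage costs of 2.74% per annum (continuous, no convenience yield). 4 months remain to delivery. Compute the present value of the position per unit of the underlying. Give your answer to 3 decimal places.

-$0.018 per bushel

Current fair forward for the remaining 4 months: F = S·e^((r + u)·T), (r + u) = 0.0731 + 0.0274 = 0.1005
F = 9.123 · e^(0.1005 × 4/12) = 9.123 × 1.034067 = 9.4338
Value of long forward = (F − K)·e^(−rT) = (9.4338 − 9.415) · e^(−0.0731·4/12)
= 0.0188 × 0.975928 = 0.018
Short position value = −(long value) = -$0.018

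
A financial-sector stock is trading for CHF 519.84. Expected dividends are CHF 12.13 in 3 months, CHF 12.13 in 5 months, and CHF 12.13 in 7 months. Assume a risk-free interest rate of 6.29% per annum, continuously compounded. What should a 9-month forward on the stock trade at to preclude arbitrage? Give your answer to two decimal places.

CHF 507.79

PV(dividends) I = 12.13·e^(−0.0629·3/12) + 12.13·e^(−0.0629·5/12) + 12.13·e^(−0.0629·7/12)
I = 11.9407 + 11.8162 + 11.6930 = 35.4499
F = (S − I)·e^(rT) = (519.84 − 35.4499) · e^(0.0629·9/12)
= 484.3901 · e^0.047175 = 484.3901 × 1.048305 = CHF 507.79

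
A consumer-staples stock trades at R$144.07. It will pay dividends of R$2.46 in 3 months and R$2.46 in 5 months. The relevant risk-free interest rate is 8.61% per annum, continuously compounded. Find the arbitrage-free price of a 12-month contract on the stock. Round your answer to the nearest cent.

PV(dividends) I = 2.46·e^(−0.0861·3/12) + 2.46·e^(−0.0861·5/12)
I = 2.4076 + 2.3733 = 4.7809
F = (S − I)·e^(rT) = (144.07 − 4.7809) · e^(0.0861·12/12)
= 139.2891 · e^0.086100 = 139.2891 × 1.089915 = R$151.81

R$151.81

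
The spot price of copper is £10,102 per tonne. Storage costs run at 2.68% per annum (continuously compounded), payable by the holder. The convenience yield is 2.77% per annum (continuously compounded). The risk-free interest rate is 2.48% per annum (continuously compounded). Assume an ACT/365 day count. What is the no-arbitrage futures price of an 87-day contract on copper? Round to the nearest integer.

£10,160 per tonne

Net carry = r + u − y = 0.0248 + 0.0268 − 0.0277 = 0.0239
F = S·e^((r+u−y)T) = 10102 · e^(0.0239 × 87/365) = 10102 · e^0.005697
= 10102 × 1.005713 = £10,160 per tonne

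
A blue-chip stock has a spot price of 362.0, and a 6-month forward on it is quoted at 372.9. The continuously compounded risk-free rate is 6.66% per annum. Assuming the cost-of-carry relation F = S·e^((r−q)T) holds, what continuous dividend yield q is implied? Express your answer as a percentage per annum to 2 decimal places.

0.73%

From F = S·e^((r−q)T): (r − q) = ln(F/S)/T
ln(372.9/362.0) = ln(1.030110) = 0.029666
(r − q) = 0.029666 / (6/12) = 0.059332
q = r − ln(F/S)/T = 0.0666 − 0.059332 = 0.007268
q = 0.73%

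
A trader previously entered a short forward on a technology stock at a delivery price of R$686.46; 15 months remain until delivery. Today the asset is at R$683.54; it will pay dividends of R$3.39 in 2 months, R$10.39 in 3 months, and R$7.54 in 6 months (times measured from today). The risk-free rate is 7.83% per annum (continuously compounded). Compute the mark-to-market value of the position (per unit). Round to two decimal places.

PV(remaining dividends) I = 3.39·e^(−0.0783·2/12) + 10.39·e^(−0.0783·3/12) + 7.54·e^(−0.0783·6/12) = 20.7852
Current forward F = (S − I)·e^(rT) = (683.54 − 20.7852)·e^(0.0783·15/12) = 662.7548 × 1.102825 = 730.9026
Value (long) = (F − K)·e^(−rT) = (730.9026 − 686.46) × 0.906762 = 40.2989
Short position value = −(long value) = -R$40.30

-R$40.30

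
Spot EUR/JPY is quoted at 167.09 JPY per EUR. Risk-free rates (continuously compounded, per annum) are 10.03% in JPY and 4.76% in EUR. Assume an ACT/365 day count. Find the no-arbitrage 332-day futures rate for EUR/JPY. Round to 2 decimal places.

F = S·e^((r_JPY − r_EUR)T) = 167.09 · e^((0.1003 − 0.0476) × 332/365)
= 167.09 · e^0.047935 = 167.09 × 1.049102
F = 175.29 JPY per EUR

175.29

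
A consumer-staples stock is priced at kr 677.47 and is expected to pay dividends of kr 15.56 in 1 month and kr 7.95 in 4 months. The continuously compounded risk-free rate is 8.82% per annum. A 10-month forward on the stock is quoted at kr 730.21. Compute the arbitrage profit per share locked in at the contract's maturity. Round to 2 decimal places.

kr 26.00 per share

PV(dividends) I = 15.56·e^(−0.0882·1/12) + 7.95·e^(−0.0882·4/12) = 23.1657
Fair forward F* = (S − I)·e^(rT) = (677.47 − 23.1657)·e^0.073500 = 654.3043 × 1.076269 = 704.2074
Market kr 730.21 > fair 704.2074: forward overpriced → cash-and-carry (borrow at r, buy the stock and collect the dividends, short the forward).
Profit at T = |F_mkt − F*| = |730.21 − 704.2074| = kr 26.00 per share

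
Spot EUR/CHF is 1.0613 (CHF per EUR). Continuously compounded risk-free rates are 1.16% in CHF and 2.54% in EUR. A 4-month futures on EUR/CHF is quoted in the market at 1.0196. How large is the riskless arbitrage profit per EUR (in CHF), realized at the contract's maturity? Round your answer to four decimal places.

Fair futures: F* = S·e^(carry·T), with carry = (r_CHF − r_EUR) = 0.0116 − 0.0254 = -0.0138
F* = 1.0613 · e^(-0.0138 × 4/12) = 1.0613 · e^-0.004600 = 1.0613 × 0.995411 = 1.0564
Market 1.0196 < fair 1.0564: forward underpriced → reverse cash-and-carry (short spot, go long the forward).
At maturity, profit = |F_mkt − F*| = |1.0196 − 1.0564| = 0.0368 per EUR (in CHF)

0.0368 per EUR (in CHF)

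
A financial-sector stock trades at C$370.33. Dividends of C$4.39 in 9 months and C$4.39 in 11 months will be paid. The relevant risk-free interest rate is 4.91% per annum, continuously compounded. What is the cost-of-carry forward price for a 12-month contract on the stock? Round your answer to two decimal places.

C$380.11

PV(dividends) I = 4.39·e^(−0.0491·9/12) + 4.39·e^(−0.0491·11/12)
I = 4.2313 + 4.1968 = 8.4281
F = (S − I)·e^(rT) = (370.33 − 8.4281) · e^(0.0491·12/12)
= 361.9019 · e^0.049100 = 361.9019 × 1.050325 = C$380.11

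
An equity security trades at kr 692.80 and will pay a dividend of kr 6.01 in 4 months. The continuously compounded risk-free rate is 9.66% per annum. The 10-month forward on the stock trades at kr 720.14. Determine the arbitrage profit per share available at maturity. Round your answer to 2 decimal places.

kr 24.43 per share

PV(dividends) I = 6.01·e^(−0.0966·4/12) = 5.8196
Fair forward F* = (S − I)·e^(rT) = (692.80 − 5.8196)·e^0.080500 = 686.9804 × 1.083829 = 744.5693
Market kr 720.14 < fair 744.5693: forward underpriced → reverse cash-and-carry (short the stock, invest proceeds at r, pay the dividends, go long the forward).
Profit at T = |F_mkt − F*| = |720.14 − 744.5693| = kr 24.43 per share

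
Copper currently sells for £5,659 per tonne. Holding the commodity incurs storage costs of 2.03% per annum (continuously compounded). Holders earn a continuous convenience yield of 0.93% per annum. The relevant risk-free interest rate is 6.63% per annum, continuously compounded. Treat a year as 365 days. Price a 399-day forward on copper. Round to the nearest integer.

Net carry = r + u − y = 0.0663 + 0.0203 − 0.0093 = 0.0773
F = S·e^((r+u−y)T) = 5659 · e^(0.0773 × 399/365) = 5659 · e^0.084501
= 5659 × 1.088174 = £6,158 per tonne

£6,158 per tonne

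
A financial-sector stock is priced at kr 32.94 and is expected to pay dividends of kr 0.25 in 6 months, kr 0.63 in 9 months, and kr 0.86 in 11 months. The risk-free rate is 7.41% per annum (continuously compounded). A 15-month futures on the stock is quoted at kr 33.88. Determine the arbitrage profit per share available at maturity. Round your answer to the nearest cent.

PV(dividends) I = 0.25·e^(−0.0741·6/12) + 0.63·e^(−0.0741·9/12) + 0.86·e^(−0.0741·11/12) = 1.6404
Fair futures F* = (S − I)·e^(rT) = (32.94 − 1.6404)·e^0.092625 = 31.2996 × 1.097050 = 34.3372
Market kr 33.88 < fair 34.3372: forward underpriced → reverse cash-and-carry (short the stock, invest proceeds at r, pay the dividends, go long the forward).
Profit at T = |F_mkt − F*| = |33.88 − 34.3372| = kr 0.46 per share

kr 0.46 per share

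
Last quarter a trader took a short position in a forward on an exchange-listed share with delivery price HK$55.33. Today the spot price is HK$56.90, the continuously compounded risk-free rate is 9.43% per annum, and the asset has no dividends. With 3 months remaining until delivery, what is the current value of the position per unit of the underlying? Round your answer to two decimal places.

-HK$2.86

Current fair forward for the remaining 3 months: F = S·e^(r·T), r = 0.0943
F = 56.90 · e^(0.0943 × 3/12) = 56.90 × 1.023855 = 58.2573
Value of long forward = (F − K)·e^(−rT) = (58.2573 − 55.33) · e^(−0.0943·3/12)
= 2.9273 × 0.976701 = 2.86
Short position value = −(long value) = -HK$2.86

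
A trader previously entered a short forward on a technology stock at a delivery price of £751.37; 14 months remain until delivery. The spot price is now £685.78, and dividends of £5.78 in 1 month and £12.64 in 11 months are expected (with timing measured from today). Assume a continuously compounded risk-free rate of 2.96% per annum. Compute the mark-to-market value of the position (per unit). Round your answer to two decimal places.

£58.15

PV(remaining dividends) I = 5.78·e^(−0.0296·1/12) + 12.64·e^(−0.0296·11/12) = 18.0674
Current forward F = (S − I)·e^(rT) = (685.78 − 18.0674)·e^(0.0296·14/12) = 667.7126 × 1.035137 = 691.1740
Value (long) = (F − K)·e^(−rT) = (691.1740 − 751.37) × 0.966056 = -58.1527
Short position value = −(long value) = £58.15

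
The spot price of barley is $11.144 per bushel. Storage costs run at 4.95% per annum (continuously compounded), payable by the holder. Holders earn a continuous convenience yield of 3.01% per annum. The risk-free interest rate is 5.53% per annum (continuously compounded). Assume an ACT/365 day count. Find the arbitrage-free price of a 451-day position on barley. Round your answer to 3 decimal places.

$12.222 per bushel

Net carry = r + u − y = 0.0553 + 0.0495 − 0.0301 = 0.0747
F = S·e^((r+u−y)T) = 11.144 · e^(0.0747 × 451/365) = 11.144 · e^0.092301
= 11.144 × 1.096695 = $12.222 per bushel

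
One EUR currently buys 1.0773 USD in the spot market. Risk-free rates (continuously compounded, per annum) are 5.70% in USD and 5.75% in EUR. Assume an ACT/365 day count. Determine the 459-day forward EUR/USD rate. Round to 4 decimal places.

1.0766

F = S·e^((r_USD − r_EUR)T) = 1.0773 · e^((0.0570 − 0.0575) × 459/365)
= 1.0773 · e^-0.000629 = 1.0773 × 0.999371
F = 1.0766 USD per EUR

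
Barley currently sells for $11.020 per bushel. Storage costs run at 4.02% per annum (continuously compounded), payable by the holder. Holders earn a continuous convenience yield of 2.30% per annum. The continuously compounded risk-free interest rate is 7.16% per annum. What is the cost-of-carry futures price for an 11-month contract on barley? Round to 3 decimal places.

Net carry = r + u − y = 0.0716 + 0.0402 − 0.0230 = 0.0888
F = S·e^((r+u−y)T) = 11.020 · e^(0.0888 × 11/12) = 11.020 · e^0.081400
= 11.020 × 1.084805 = $11.955 per bushel

$11.955 per bushel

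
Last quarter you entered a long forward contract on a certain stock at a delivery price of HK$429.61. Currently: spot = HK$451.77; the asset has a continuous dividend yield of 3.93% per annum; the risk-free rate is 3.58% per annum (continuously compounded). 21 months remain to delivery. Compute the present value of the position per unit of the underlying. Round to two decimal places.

Current fair forward for the remaining 21 months: F = S·e^((r − q)·T), (r − q) = 0.0358 − 0.0393 = -0.0035
F = 451.77 · e^(-0.0035 × 21/12) = 451.77 × 0.993894 = 449.0115
Value of long forward = (F − K)·e^(−rT) = (449.0115 − 429.61) · e^(−0.0358·21/12)
= 19.4015 × 0.939272 = 18.22

HK$18.22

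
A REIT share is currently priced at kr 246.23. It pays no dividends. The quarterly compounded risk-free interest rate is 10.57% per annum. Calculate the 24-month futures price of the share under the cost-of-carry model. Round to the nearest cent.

F = S · (1+r/4)^(4T)
= 246.23 × 1.232020
F = kr 303.36

kr 303.36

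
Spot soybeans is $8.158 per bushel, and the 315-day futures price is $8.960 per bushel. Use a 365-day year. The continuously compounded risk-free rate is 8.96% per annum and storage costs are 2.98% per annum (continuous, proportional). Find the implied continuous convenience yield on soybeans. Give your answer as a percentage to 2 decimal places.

F = S·e^((r+u−y)T) ⇒ (r+u−y) = ln(F/S)/T
ln(8.960/8.158) = 0.093771; /T ⇒ 0.108655
y = r + u − ln(F/S)/T = 0.0896 + 0.0298 − 0.108655 = 0.010745
y = 1.07%

1.07%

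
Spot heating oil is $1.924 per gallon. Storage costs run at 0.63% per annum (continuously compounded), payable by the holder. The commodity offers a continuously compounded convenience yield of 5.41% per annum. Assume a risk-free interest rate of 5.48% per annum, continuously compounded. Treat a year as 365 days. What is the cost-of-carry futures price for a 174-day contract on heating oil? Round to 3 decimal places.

Net carry = r + u − y = 0.0548 + 0.0063 − 0.0541 = 0.0070
F = S·e^((r+u−y)T) = 1.924 · e^(0.0070 × 174/365) = 1.924 · e^0.003337
= 1.924 × 1.003343 = $1.930 per gallon

$1.930 per gallon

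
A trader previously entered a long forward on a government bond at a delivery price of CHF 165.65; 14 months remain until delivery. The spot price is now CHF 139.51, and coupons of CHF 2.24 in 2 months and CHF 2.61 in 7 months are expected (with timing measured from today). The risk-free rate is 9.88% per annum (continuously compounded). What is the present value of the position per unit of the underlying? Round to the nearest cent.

-CHF 12.77

PV(remaining coupons) I = 2.24·e^(−0.0988·2/12) + 2.61·e^(−0.0988·7/12) = 4.6672
Current forward F = (S − I)·e^(rT) = (139.51 − 4.6672)·e^(0.0988·14/12) = 134.8428 × 1.122173 = 151.3169
Value (long) = (F − K)·e^(−rT) = (151.3169 − 165.65) × 0.891128 = -12.7726
Value = -CHF 12.77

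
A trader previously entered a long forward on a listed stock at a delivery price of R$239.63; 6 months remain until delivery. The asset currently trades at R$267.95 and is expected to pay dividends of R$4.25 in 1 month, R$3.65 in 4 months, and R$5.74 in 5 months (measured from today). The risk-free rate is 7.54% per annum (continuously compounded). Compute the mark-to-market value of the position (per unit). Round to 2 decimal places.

PV(remaining dividends) I = 4.25·e^(−0.0754·1/12) + 3.65·e^(−0.0754·4/12) + 5.74·e^(−0.0754·5/12) = 13.3453
Current forward F = (S − I)·e^(rT) = (267.95 − 13.3453)·e^(0.0754·6/12) = 254.6047 × 1.038420 = 264.3866
Value (long) = (F − K)·e^(−rT) = (264.3866 − 239.63) × 0.963002 = 23.8407
Value = R$23.84

R$23.84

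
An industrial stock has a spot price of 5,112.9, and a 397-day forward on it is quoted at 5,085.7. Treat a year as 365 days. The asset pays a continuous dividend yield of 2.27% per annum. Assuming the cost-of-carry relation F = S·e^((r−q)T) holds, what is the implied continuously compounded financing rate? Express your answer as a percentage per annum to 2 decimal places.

From F = S·e^((r−q)T): (r − q) = ln(F/S)/T
ln(5085.7/5112.9) = ln(0.994680) = -0.005334
(r − q) = -0.005334 / (397/365) = -0.004904
r = ln(F/S)/T + q = -0.004904 + 0.0227 = 0.017796
r = 1.78%

1.78%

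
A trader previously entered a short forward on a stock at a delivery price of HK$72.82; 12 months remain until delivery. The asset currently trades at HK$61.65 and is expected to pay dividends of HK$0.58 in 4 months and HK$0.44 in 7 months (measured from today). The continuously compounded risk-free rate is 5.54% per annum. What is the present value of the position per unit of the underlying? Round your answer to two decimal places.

HK$8.24

PV(remaining dividends) I = 0.58·e^(−0.0554·4/12) + 0.44·e^(−0.0554·7/12) = 0.9954
Current forward F = (S − I)·e^(rT) = (61.65 − 0.9954)·e^(0.0554·12/12) = 60.6546 × 1.056963 = 64.1097
Value (long) = (F − K)·e^(−rT) = (64.1097 − 72.82) × 0.946107 = -8.2409
Short position value = −(long value) = HK$8.24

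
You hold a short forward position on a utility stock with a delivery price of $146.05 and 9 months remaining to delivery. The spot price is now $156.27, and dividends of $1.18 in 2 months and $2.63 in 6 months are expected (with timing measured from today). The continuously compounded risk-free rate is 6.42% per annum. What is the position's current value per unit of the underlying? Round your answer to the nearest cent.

-$13.37

PV(remaining dividends) I = 1.18·e^(−0.0642·2/12) + 2.63·e^(−0.0642·6/12) = 3.7144
Current forward F = (S − I)·e^(rT) = (156.27 − 3.7144)·e^(0.0642·9/12) = 152.5556 × 1.049328 = 160.0809
Value (long) = (F − K)·e^(−rT) = (160.0809 − 146.05) × 0.952991 = 13.3713
Short position value = −(long value) = -$13.37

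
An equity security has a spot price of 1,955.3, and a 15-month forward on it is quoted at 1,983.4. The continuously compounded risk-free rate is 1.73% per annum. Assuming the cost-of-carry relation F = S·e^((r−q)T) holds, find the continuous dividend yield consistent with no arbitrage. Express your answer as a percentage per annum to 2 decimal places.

From F = S·e^((r−q)T): (r − q) = ln(F/S)/T
ln(1983.4/1955.3) = ln(1.014371) = 0.014269
(r − q) = 0.014269 / (15/12) = 0.011415
q = r − ln(F/S)/T = 0.0173 − 0.011415 = 0.005885
q = 0.59%

0.59%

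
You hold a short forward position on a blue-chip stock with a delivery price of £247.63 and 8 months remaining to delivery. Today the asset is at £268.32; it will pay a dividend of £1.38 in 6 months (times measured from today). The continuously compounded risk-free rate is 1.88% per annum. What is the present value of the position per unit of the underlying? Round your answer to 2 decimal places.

-£22.41

PV(remaining dividends) I = 1.38·e^(−0.0188·6/12) = 1.3671
Current forward F = (S − I)·e^(rT) = (268.32 − 1.3671)·e^(0.0188·8/12) = 266.9529 × 1.012612 = 270.3197
Value (long) = (F − K)·e^(−rT) = (270.3197 − 247.63) × 0.987545 = 22.4071
Short position value = −(long value) = -£22.41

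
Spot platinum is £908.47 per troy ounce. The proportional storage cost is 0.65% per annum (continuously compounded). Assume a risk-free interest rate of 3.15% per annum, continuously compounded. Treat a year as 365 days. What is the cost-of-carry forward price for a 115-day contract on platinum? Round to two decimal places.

£919.41 per troy ounce

Net carry = r + u − y = 0.0315 + 0.0065 − 0.0000 = 0.0380
F = S·e^((r+u−y)T) = 908.47 · e^(0.0380 × 115/365) = 908.47 · e^0.011973
= 908.47 × 1.012045 = £919.41 per troy ounce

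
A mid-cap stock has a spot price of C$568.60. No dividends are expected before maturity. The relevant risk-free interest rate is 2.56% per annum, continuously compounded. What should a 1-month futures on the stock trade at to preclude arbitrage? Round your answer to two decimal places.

F = S·e^(rT) = 568.60 · e^(0.0256 × 1/12)
= 568.60 · e^0.002133 = 568.60 × 1.002135
F = C$569.81

C$569.81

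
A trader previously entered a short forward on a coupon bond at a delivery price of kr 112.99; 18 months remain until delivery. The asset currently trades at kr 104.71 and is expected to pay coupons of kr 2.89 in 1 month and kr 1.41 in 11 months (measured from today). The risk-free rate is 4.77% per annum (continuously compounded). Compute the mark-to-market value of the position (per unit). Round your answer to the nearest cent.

PV(remaining coupons) I = 2.89·e^(−0.0477·1/12) + 1.41·e^(−0.0477·11/12) = 4.2282
Current forward F = (S − I)·e^(rT) = (104.71 − 4.2282)·e^(0.0477·18/12) = 100.4818 × 1.074172 = 107.9347
Value (long) = (F − K)·e^(−rT) = (107.9347 − 112.99) × 0.930950 = -4.7062
Short position value = −(long value) = kr 4.71

kr 4.71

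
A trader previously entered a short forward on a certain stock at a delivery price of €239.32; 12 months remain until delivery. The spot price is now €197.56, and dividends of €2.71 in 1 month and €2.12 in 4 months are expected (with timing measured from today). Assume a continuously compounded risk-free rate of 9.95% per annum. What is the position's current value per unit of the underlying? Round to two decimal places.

€23.83

PV(remaining dividends) I = 2.71·e^(−0.0995·1/12) + 2.12·e^(−0.0995·4/12) = 4.7385
Current forward F = (S − I)·e^(rT) = (197.56 − 4.7385)·e^(0.0995·12/12) = 192.8215 × 1.104618 = 212.9941
Value (long) = (F − K)·e^(−rT) = (212.9941 − 239.32) × 0.905290 = -23.8326
Short position value = −(long value) = €23.83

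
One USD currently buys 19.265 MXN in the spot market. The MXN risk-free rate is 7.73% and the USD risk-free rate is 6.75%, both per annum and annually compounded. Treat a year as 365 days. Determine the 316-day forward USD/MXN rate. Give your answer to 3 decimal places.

19.418

By covered interest parity, F = S · (1+r_MXN)^T / (1+r_USD)^T
= 19.265 × 1.066585 / 1.058180 = 19.265 × 1.007943
F = 19.418 MXN per USD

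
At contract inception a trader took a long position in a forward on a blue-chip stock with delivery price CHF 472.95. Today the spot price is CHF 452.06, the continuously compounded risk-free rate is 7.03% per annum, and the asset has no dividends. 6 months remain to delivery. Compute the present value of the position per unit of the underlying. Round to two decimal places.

Current fair forward for the remaining 6 months: F = S·e^(r·T), r = 0.0703
F = 452.06 · e^(0.0703 × 6/12) = 452.06 × 1.035775 = 468.2324
Value of long forward = (F − K)·e^(−rT) = (468.2324 − 472.95) · e^(−0.0703·6/12)
= -4.7176 × 0.965461 = -4.55

-CHF 4.55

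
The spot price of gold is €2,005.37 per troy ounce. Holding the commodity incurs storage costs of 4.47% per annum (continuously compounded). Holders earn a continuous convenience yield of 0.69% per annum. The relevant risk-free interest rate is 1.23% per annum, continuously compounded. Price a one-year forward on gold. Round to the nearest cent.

Net carry = r + u − y = 0.0123 + 0.0447 − 0.0069 = 0.0501
F = S·e^((r+u−y)T) = 2005.37 · e^(0.0501 × 12/12) = 2005.37 · e^0.05010000
= 2005.37 × 1.05137623 = €2,108.40 per troy ounce

€2,108.40 per troy ounce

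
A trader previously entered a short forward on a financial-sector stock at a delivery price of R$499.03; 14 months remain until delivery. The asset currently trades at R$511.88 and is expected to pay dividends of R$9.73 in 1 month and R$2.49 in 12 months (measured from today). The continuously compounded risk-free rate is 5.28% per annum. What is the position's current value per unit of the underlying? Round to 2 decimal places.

-R$30.61

PV(remaining dividends) I = 9.73·e^(−0.0528·1/12) + 2.49·e^(−0.0528·12/12) = 12.0492
Current forward F = (S − I)·e^(rT) = (511.88 − 12.0492)·e^(0.0528·14/12) = 499.8308 × 1.063537 = 531.5885
Value (long) = (F − K)·e^(−rT) = (531.5885 − 499.03) × 0.940259 = 30.6134
Short position value = −(long value) = -R$30.61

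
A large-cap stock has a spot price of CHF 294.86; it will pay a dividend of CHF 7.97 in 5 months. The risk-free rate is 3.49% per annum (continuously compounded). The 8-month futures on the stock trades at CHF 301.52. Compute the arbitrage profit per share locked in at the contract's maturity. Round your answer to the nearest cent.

PV(dividends) I = 7.97·e^(−0.0349·5/12) = 7.8549
Fair futures F* = (S − I)·e^(rT) = (294.86 − 7.8549)·e^0.023267 = 287.0051 × 1.023540 = 293.7612
Market CHF 301.52 > fair 293.7612: forward overpriced → cash-and-carry (borrow at r, buy the stock and collect the dividends, short the forward).
Profit at T = |F_mkt − F*| = |301.52 − 293.7612| = CHF 7.76 per share

CHF 7.76 per share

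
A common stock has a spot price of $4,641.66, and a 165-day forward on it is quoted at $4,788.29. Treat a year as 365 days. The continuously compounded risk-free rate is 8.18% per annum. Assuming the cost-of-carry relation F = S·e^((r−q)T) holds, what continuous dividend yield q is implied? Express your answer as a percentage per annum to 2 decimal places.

1.30%

From F = S·e^((r−q)T): (r − q) = ln(F/S)/T
ln(4788.29/4641.66) = ln(1.031590) = 0.031101
(r − q) = 0.031101 / (165/365) = 0.068799
q = r − ln(F/S)/T = 0.0818 − 0.068799 = 0.013001
q = 1.30%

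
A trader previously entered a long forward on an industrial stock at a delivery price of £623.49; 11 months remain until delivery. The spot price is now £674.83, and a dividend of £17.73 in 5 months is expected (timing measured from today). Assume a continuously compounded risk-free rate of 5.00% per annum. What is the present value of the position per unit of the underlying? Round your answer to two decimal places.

£61.91

PV(remaining dividends) I = 17.73·e^(−0.0500·5/12) = 17.3644
Current forward F = (S − I)·e^(rT) = (674.83 − 17.3644)·e^(0.0500·11/12) = 657.4656 × 1.046900 = 688.3007
Value (long) = (F − K)·e^(−rT) = (688.3007 − 623.49) × 0.955201 = 61.9072
Value = £61.91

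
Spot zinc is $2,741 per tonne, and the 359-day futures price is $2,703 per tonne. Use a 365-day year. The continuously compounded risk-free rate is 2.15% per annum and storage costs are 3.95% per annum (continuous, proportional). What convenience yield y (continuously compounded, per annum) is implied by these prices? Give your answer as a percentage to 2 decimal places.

7.52%

F = S·e^((r+u−y)T) ⇒ (r+u−y) = ln(F/S)/T
ln(2703/2741) = -0.013961; /T ⇒ -0.014194
y = r + u − ln(F/S)/T = 0.0215 + 0.0395 + 0.014194 = 0.075194
y = 7.52%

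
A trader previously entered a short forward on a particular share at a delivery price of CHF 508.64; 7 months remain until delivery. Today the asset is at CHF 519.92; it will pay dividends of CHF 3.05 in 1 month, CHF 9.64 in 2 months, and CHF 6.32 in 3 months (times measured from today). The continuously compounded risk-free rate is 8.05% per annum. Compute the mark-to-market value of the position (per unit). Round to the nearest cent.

-CHF 15.88

PV(remaining dividends) I = 3.05·e^(−0.0805·1/12) + 9.64·e^(−0.0805·2/12) + 6.32·e^(−0.0805·3/12) = 18.7352
Current forward F = (S − I)·e^(rT) = (519.92 − 18.7352)·e^(0.0805·7/12) = 501.1848 × 1.048078 = 525.2808
Value (long) = (F − K)·e^(−rT) = (525.2808 − 508.64) × 0.954127 = 15.8774
Short position value = −(long value) = -CHF 15.88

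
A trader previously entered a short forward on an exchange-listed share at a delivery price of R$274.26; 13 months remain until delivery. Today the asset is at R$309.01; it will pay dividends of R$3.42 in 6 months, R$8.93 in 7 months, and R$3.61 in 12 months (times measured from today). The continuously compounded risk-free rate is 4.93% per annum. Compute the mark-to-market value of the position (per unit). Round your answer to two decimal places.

PV(remaining dividends) I = 3.42·e^(−0.0493·6/12) + 8.93·e^(−0.0493·7/12) + 3.61·e^(−0.0493·12/12) = 15.4499
Current forward F = (S − I)·e^(rT) = (309.01 − 15.4499)·e^(0.0493·13/12) = 293.5601 × 1.054860 = 309.6648
Value (long) = (F − K)·e^(−rT) = (309.6648 − 274.26) × 0.947993 = 33.5635
Short position value = −(long value) = -R$33.56

-R$33.56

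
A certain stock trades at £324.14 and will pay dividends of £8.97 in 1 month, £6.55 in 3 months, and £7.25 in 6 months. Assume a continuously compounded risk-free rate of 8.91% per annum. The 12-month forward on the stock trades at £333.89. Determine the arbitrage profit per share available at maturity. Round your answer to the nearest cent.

£3.86 per share

PV(dividends) I = 8.97·e^(−0.0891·1/12) + 6.55·e^(−0.0891·3/12) + 7.25·e^(−0.0891·6/12) = 22.2435
Fair forward F* = (S − I)·e^(rT) = (324.14 − 22.2435)·e^0.089100 = 301.8965 × 1.093190 = 330.0302
Market £333.89 > fair 330.0302: forward overpriced → cash-and-carry (borrow at r, buy the stock and collect the dividends, short the forward).
Profit at T = |F_mkt − F*| = |333.89 − 330.0302| = £3.86 per share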